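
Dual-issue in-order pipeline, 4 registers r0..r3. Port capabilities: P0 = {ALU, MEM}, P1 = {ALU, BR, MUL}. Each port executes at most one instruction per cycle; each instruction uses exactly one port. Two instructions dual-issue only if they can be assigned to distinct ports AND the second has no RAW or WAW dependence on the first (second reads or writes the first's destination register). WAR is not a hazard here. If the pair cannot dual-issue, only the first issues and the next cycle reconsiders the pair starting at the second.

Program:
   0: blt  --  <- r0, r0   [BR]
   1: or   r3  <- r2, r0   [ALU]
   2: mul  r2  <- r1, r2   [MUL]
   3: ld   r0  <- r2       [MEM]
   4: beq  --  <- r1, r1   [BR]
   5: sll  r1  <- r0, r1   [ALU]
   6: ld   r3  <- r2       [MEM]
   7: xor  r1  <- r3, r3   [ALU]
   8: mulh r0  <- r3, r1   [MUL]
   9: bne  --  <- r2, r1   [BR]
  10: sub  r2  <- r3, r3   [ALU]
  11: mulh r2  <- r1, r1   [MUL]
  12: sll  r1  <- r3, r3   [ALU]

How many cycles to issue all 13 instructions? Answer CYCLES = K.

  cy0 -> i0/i1 (blt.BR or.ALU) 2-wide
  cy1 -> i2 (mul.MUL) RAW r2
  cy2 -> i3/i4 (ld.MEM beq.BR) 2-wide
  cy3 -> i5/i6 (sll.ALU ld.MEM) 2-wide
  cy4 -> i7 (xor.ALU) RAW r1
  cy5 -> i8 (mulh.MUL) no-port MUL/BR
  cy6 -> i9/i10 (bne.BR sub.ALU) 2-wide
  cy7 -> i11/i12 (mulh.MUL sll.ALU) 2-wide

CYCLES = 8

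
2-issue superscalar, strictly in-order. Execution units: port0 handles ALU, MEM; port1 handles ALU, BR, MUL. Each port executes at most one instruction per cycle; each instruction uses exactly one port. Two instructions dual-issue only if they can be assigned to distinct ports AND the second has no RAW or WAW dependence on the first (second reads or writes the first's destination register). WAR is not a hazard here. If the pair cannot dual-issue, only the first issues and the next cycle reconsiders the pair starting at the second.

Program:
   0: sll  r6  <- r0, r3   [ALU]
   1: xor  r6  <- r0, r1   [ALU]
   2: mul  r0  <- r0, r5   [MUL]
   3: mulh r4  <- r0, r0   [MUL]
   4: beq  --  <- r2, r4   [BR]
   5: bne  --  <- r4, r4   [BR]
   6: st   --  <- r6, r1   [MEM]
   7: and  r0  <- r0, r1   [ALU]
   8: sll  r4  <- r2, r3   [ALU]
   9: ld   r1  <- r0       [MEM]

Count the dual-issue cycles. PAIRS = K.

  cy0 -> i0 (sll) WAW r6
  cy1 -> i1/i2 (xor;mul) 2-wide
  cy2 -> i3 (mulh) no-port MUL/BR
  cy3 -> i4 (beq) no-port BR/BR
  cy4 -> i5/i6 (bne;st) 2-wide
  cy5 -> i7/i8 (and;sll) 2-wide
  cy6 -> i9 (ld) tail

PAIRS = 3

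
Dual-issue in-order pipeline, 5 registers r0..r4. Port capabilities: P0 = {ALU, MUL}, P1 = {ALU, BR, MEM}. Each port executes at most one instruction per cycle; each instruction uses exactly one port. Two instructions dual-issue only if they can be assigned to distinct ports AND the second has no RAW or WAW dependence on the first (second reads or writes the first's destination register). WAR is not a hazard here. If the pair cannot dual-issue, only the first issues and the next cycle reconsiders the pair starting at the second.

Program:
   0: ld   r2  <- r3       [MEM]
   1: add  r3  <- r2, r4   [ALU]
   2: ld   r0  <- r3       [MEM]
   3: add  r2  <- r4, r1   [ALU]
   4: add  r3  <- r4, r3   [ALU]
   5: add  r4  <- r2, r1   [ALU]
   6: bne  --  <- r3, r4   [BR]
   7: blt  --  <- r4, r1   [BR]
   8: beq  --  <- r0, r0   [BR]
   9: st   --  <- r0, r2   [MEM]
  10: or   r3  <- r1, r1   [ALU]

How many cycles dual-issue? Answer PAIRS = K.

PAIRS = 3

  cy0 -> i0 (ld) RAW r2
  cy1 -> i1 (add) RAW r3
  cy2 -> i2,i3 (ld add) pair
  cy3 -> i4,i5 (add add) pair
  cy4 -> i6 (bne) no-port BR/BR
  cy5 -> i7 (blt) no-port BR/BR
  cy6 -> i8 (beq) no-port BR/MEM
  cy7 -> i9,i10 (st or) pair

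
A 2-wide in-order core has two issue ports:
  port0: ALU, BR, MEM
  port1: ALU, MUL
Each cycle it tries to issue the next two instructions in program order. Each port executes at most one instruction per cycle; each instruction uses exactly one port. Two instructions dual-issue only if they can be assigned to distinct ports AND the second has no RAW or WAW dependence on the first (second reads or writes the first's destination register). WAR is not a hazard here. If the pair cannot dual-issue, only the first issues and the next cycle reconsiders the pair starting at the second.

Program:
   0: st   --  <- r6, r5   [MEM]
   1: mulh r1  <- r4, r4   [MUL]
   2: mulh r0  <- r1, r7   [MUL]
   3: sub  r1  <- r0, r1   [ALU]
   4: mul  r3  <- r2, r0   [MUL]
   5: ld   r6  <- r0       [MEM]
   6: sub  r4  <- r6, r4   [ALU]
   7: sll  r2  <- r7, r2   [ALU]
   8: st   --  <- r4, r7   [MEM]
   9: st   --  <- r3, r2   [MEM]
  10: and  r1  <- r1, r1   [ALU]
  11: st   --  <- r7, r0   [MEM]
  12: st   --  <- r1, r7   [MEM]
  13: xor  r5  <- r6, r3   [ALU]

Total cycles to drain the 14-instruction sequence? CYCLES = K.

  cy0 -> i0&i1 (st.MEM+mulh.MUL) pair
  cy1 -> i2 (mulh.MUL) RAW r0
  cy2 -> i3&i4 (sub.ALU+mul.MUL) pair
  cy3 -> i5 (ld.MEM) RAW r6
  cy4 -> i6&i7 (sub.ALU+sll.ALU) pair
  cy5 -> i8 (st.MEM) no-port MEM/MEM
  cy6 -> i9&i10 (st.MEM+and.ALU) pair
  cy7 -> i11 (st.MEM) no-port MEM/MEM
  cy8 -> i12&i13 (st.MEM+xor.ALU) pair

CYCLES = 9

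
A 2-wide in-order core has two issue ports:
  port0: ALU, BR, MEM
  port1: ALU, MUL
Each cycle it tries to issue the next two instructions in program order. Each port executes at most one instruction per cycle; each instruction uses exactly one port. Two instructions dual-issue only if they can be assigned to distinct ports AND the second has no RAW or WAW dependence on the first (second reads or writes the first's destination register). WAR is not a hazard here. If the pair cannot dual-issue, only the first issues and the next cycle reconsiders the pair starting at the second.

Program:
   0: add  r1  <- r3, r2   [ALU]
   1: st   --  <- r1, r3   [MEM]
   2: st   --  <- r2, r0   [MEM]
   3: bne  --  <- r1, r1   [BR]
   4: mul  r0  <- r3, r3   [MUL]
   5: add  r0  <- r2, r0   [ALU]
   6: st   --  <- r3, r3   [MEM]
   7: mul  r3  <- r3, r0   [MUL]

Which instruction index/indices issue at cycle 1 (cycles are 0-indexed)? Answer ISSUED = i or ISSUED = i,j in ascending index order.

ISSUED = 1

c0: i0 add.ALU  RAW r1
c1: i1 st.MEM  no-port MEM/MEM
c2: i2 st.MEM  no-port MEM/BR
c3: i3,i4 bne.BR+mul.MUL  2-wide
c4: i5,i6 add.ALU+st.MEM  2-wide
c5: i7 mul.MUL  tail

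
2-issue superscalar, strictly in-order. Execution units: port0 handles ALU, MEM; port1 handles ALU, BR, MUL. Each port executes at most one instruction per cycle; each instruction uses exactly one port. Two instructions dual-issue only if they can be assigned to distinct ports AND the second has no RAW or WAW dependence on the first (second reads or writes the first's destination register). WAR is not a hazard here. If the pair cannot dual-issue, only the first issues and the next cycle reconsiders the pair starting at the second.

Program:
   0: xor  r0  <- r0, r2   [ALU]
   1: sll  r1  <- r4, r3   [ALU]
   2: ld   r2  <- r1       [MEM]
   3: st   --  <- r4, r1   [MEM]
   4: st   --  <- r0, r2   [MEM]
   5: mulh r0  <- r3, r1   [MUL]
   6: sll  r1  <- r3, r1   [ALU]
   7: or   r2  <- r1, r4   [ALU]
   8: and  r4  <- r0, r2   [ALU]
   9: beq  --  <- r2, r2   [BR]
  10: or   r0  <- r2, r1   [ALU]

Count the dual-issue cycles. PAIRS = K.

PAIRS = 3

c0: i0&i1 xor.ALU/sll.ALU  2-wide
c1: i2 ld.MEM  no-port MEM/MEM
c2: i3 st.MEM  no-port MEM/MEM
c3: i4&i5 st.MEM/mulh.MUL  2-wide
c4: i6 sll.ALU  RAW r1
c5: i7 or.ALU  RAW r2
c6: i8&i9 and.ALU/beq.BR  2-wide
c7: i10 or.ALU  tail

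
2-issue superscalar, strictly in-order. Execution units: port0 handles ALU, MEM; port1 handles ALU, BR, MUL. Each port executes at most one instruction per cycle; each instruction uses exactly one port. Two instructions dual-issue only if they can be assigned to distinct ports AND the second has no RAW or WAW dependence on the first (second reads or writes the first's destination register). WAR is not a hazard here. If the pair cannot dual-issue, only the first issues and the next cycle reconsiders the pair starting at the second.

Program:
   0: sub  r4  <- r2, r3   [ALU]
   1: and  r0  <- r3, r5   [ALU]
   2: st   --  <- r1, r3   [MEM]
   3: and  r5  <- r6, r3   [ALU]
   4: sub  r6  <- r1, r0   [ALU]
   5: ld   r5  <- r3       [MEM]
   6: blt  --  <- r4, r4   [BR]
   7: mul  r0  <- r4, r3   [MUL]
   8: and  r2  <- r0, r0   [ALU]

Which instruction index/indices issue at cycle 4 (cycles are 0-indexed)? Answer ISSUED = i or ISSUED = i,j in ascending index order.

  cy0 -> i0+i1 (sub.ALU+and.ALU) pair
  cy1 -> i2+i3 (st.MEM+and.ALU) pair
  cy2 -> i4+i5 (sub.ALU+ld.MEM) pair
  cy3 -> i6 (blt.BR) no-port BR/MUL
  cy4 -> i7 (mul.MUL) RAW r0
  cy5 -> i8 (and.ALU) tail

ISSUED = 7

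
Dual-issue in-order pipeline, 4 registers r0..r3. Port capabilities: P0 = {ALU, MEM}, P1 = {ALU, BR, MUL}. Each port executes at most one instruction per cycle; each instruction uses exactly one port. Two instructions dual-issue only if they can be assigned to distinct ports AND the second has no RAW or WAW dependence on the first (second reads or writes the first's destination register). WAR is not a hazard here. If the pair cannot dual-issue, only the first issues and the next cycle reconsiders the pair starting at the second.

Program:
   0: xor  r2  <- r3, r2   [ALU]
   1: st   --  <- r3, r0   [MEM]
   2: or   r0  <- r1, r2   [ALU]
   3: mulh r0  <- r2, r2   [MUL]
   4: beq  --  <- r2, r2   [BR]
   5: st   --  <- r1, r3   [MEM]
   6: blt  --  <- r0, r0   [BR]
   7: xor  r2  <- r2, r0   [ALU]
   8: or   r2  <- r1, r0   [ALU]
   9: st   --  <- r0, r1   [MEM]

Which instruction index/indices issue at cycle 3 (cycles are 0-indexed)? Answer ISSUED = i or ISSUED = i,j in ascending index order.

c0: i0+i1 xor.ALU+st.MEM  dual
c1: i2 or.ALU  WAW r0
c2: i3 mulh.MUL  no-port MUL/BR
c3: i4+i5 beq.BR+st.MEM  dual
c4: i6+i7 blt.BR+xor.ALU  dual
c5: i8+i9 or.ALU+st.MEM  dual

ISSUED = 4,5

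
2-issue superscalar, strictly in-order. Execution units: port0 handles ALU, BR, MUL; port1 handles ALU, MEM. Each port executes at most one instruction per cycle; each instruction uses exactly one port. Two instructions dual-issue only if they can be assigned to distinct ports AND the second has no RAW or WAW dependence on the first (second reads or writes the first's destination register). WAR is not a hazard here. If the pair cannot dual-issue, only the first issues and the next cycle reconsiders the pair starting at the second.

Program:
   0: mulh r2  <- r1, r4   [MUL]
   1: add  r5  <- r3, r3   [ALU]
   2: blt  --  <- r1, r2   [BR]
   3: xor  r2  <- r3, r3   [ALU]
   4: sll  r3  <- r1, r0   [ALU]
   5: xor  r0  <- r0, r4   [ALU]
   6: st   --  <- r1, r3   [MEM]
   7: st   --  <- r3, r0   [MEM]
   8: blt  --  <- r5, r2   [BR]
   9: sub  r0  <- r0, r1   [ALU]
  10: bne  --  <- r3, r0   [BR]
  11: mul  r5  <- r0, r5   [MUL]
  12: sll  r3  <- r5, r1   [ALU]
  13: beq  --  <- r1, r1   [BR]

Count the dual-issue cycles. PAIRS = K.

PAIRS = 5

0. mulh.MUL+add.ALU @i0/i1  | pair
1. blt.BR+xor.ALU @i2/i3  | pair
2. sll.ALU+xor.ALU @i4/i5  | pair
3. st.MEM @i6  | no-port MEM/MEM
4. st.MEM+blt.BR @i7/i8  | pair
5. sub.ALU @i9  | RAW r0
6. bne.BR @i10  | no-port BR/MUL
7. mul.MUL @i11  | RAW r5
8. sll.ALU+beq.BR @i12/i13  | pair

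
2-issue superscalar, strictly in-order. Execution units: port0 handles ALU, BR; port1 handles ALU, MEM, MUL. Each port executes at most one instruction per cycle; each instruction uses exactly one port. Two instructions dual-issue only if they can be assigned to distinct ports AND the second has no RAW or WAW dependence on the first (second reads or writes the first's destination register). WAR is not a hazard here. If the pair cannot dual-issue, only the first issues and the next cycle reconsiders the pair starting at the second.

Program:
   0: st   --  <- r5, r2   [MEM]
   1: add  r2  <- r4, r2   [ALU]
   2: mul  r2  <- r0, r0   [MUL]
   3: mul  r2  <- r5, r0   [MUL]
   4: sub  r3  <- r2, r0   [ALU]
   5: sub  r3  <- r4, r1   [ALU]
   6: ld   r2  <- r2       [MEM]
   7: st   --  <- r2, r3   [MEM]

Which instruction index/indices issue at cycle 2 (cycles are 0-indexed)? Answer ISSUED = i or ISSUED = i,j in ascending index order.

ISSUED = 3

t=0 i0,i1:st;add ; 2-wide
t=1 i2:mul ; no-port MUL/MUL
t=2 i3:mul ; RAW r2
t=3 i4:sub ; WAW r3
t=4 i5,i6:sub;ld ; 2-wide
t=5 i7:st ; tail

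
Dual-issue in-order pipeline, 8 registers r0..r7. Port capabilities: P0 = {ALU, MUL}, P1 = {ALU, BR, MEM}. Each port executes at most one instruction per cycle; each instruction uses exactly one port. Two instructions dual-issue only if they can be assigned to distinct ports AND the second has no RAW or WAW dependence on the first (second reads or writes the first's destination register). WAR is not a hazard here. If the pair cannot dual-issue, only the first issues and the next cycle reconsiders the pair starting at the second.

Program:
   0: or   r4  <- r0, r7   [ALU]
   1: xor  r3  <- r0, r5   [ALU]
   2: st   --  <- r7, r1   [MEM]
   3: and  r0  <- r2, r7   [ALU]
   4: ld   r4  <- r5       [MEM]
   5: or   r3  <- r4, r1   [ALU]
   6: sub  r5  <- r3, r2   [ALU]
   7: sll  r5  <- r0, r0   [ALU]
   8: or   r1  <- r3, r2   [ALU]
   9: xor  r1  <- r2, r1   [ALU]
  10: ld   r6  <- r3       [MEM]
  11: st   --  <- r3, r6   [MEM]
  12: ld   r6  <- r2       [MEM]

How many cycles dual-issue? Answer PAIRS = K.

[0] i0&i1  or.ALU xor.ALU  -- dual
[1] i2&i3  st.MEM and.ALU  -- dual
[2] i4  ld.MEM  -- RAW r4
[3] i5  or.ALU  -- RAW r3
[4] i6  sub.ALU  -- WAW r5
[5] i7&i8  sll.ALU or.ALU  -- dual
[6] i9&i10  xor.ALU ld.MEM  -- dual
[7] i11  st.MEM  -- no-port MEM/MEM
[8] i12  ld.MEM  -- tail

PAIRS = 4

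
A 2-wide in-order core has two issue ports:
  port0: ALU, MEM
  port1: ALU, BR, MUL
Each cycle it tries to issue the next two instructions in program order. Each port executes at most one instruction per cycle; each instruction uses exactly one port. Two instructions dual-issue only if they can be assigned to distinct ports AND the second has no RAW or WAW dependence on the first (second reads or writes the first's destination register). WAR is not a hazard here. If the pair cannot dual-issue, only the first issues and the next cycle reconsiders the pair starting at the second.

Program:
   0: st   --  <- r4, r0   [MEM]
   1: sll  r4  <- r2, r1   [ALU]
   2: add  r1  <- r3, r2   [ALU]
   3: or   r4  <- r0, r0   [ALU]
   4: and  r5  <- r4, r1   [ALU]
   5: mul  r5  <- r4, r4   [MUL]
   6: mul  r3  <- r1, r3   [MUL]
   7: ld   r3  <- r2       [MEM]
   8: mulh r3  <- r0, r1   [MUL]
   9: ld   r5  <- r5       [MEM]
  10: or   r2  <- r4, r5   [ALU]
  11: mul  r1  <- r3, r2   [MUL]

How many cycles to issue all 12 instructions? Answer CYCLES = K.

CYCLES = 9

#0 head=0: st;sll i0,i1 dual
#1 head=2: add;or i2,i3 dual
#2 head=4: and i4 WAW r5
#3 head=5: mul i5 no-port MUL/MUL
#4 head=6: mul i6 WAW r3
#5 head=7: ld i7 WAW r3
#6 head=8: mulh;ld i8,i9 dual
#7 head=10: or i10 RAW r2
#8 head=11: mul i11 tail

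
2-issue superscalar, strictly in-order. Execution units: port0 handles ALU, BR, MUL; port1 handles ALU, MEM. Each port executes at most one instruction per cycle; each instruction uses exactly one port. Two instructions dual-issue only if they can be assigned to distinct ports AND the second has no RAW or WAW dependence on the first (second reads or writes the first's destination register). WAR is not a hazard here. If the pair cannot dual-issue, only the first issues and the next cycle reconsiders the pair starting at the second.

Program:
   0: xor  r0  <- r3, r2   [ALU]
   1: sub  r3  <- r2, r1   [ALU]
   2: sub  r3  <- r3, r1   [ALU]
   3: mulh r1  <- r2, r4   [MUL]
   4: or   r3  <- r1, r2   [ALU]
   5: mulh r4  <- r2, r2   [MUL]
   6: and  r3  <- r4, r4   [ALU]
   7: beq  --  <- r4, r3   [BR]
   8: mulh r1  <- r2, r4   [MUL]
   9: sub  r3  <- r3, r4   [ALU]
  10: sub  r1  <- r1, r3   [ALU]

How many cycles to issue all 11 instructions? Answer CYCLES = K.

[0] i0,i1  xor sub  -- 2-wide
[1] i2,i3  sub mulh  -- 2-wide
[2] i4,i5  or mulh  -- 2-wide
[3] i6  and  -- RAW r3
[4] i7  beq  -- no-port BR/MUL
[5] i8,i9  mulh sub  -- 2-wide
[6] i10  sub  -- tail

CYCLES = 7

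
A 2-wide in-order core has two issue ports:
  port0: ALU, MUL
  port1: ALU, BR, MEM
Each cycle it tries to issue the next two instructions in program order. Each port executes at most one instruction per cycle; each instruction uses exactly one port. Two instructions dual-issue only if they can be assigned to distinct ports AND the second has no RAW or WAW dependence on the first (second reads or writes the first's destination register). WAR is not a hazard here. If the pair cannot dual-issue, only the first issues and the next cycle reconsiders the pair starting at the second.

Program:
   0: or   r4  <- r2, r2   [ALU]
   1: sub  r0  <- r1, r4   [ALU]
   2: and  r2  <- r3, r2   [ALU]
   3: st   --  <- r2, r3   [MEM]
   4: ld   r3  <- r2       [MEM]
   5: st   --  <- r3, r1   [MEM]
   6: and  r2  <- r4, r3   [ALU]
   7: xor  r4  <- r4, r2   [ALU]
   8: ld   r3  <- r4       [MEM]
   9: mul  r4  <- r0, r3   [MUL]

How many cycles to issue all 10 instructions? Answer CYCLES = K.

#0 head=0: or i0 RAW r4
#1 head=1: sub;and i1&i2 2-wide
#2 head=3: st i3 no-port MEM/MEM
#3 head=4: ld i4 no-port MEM/MEM
#4 head=5: st;and i5&i6 2-wide
#5 head=7: xor i7 RAW r4
#6 head=8: ld i8 RAW r3
#7 head=9: mul i9 tail

CYCLES = 8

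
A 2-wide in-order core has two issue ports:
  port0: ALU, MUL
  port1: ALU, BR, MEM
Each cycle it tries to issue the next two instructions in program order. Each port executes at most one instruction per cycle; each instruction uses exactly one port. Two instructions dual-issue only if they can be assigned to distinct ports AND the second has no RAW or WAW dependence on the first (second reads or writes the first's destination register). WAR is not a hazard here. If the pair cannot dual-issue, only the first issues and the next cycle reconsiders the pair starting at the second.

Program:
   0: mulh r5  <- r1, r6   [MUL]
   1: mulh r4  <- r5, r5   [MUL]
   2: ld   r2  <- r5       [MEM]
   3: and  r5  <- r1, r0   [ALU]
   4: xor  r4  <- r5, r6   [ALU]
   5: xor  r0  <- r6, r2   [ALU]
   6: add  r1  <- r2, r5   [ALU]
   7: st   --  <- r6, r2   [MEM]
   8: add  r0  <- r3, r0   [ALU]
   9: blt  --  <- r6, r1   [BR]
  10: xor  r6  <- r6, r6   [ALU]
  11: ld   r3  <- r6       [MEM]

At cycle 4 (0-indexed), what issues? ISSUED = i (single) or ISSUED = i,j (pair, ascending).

ISSUED = 6,7

c0: i0 mulh  no-port MUL/MUL
c1: i1+i2 mulh+ld  2-wide
c2: i3 and  RAW r5
c3: i4+i5 xor+xor  2-wide
c4: i6+i7 add+st  2-wide
c5: i8+i9 add+blt  2-wide
c6: i10 xor  RAW r6
c7: i11 ld  tail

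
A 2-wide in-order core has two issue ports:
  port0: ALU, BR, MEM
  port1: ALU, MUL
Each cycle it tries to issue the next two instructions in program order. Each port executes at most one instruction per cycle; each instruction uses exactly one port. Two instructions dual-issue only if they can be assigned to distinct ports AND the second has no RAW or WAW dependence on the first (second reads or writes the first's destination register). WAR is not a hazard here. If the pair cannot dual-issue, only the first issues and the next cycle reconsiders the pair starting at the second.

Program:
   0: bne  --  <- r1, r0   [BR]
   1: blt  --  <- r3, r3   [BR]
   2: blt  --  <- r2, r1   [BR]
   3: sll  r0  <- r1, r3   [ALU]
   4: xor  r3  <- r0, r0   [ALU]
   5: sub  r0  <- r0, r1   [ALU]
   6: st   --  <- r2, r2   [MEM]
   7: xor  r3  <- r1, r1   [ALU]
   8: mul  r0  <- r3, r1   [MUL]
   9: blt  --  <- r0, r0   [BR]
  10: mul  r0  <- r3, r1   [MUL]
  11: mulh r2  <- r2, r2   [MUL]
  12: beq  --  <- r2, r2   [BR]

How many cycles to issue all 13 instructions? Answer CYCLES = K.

CYCLES = 9

c0: i0 bne.BR  no-port BR/BR
c1: i1 blt.BR  no-port BR/BR
c2: i2/i3 blt.BR;sll.ALU  pair
c3: i4/i5 xor.ALU;sub.ALU  pair
c4: i6/i7 st.MEM;xor.ALU  pair
c5: i8 mul.MUL  RAW r0
c6: i9/i10 blt.BR;mul.MUL  pair
c7: i11 mulh.MUL  RAW r2
c8: i12 beq.BR  tail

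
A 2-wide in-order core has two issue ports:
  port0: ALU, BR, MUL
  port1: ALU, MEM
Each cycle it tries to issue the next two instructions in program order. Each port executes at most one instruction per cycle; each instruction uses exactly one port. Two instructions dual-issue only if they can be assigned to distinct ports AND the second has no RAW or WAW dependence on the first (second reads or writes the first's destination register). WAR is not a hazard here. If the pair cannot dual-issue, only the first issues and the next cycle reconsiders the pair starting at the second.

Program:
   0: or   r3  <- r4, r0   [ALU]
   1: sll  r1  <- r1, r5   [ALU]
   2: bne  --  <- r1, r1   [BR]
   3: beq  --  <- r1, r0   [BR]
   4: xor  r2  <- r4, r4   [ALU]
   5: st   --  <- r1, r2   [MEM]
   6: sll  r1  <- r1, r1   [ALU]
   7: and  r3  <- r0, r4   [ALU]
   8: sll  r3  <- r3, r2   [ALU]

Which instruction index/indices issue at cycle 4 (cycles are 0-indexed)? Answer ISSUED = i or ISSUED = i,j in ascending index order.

ISSUED = 7

#0 head=0: or+sll i0+i1 2-wide
#1 head=2: bne i2 no-port BR/BR
#2 head=3: beq+xor i3+i4 2-wide
#3 head=5: st+sll i5+i6 2-wide
#4 head=7: and i7 RAW+WAW r3
#5 head=8: sll i8 tail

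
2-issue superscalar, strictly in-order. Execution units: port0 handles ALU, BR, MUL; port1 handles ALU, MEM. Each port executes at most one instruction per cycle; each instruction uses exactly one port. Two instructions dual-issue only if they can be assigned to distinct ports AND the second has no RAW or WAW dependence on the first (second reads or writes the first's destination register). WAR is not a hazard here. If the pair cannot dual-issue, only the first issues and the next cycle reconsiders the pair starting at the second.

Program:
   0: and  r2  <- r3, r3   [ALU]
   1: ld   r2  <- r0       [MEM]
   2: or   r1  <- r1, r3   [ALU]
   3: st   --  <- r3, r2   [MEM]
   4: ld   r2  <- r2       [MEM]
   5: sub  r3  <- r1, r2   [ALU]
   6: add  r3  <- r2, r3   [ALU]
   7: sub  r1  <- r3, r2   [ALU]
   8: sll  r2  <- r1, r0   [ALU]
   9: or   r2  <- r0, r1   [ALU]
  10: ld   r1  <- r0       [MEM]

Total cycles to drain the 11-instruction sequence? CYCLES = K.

CYCLES = 9

#0 head=0: and i0 WAW r2
#1 head=1: ld+or i1/i2 dual
#2 head=3: st i3 no-port MEM/MEM
#3 head=4: ld i4 RAW r2
#4 head=5: sub i5 RAW+WAW r3
#5 head=6: add i6 RAW r3
#6 head=7: sub i7 RAW r1
#7 head=8: sll i8 WAW r2
#8 head=9: or+ld i9/i10 dual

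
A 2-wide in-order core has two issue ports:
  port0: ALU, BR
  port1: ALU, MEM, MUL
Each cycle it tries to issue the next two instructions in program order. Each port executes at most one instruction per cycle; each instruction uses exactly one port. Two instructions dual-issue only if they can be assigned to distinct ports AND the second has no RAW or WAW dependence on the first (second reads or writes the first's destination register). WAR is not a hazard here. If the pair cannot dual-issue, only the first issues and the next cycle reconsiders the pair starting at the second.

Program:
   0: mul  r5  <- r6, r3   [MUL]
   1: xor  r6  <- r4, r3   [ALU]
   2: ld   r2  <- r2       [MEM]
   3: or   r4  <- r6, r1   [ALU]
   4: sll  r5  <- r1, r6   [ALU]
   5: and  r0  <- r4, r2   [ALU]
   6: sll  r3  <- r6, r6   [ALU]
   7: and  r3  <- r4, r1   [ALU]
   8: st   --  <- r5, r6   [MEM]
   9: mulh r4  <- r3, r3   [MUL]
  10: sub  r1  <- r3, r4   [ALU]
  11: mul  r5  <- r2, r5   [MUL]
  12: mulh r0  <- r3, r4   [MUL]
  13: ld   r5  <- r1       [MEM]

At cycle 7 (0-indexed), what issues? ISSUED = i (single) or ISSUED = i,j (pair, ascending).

ISSUED = 12

[0] i0,i1  mul xor  -- pair
[1] i2,i3  ld or  -- pair
[2] i4,i5  sll and  -- pair
[3] i6  sll  -- WAW r3
[4] i7,i8  and st  -- pair
[5] i9  mulh  -- RAW r4
[6] i10,i11  sub mul  -- pair
[7] i12  mulh  -- no-port MUL/MEM
[8] i13  ld  -- tail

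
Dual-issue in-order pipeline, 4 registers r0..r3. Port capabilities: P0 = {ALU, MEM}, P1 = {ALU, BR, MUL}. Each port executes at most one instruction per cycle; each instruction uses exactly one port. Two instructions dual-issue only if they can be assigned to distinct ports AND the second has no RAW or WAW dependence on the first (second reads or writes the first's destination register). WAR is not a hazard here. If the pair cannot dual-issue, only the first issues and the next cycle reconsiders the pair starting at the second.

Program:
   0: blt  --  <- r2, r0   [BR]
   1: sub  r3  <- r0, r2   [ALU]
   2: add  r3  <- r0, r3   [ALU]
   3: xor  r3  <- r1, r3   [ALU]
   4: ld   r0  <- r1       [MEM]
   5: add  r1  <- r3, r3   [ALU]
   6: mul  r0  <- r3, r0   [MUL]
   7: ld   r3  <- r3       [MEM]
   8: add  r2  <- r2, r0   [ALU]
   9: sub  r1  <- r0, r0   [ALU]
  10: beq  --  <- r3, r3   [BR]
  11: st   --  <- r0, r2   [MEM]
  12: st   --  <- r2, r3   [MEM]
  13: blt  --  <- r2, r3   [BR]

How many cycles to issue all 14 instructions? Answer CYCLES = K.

#0 head=0: blt+sub i0+i1 dual
#1 head=2: add i2 RAW+WAW r3
#2 head=3: xor+ld i3+i4 dual
#3 head=5: add+mul i5+i6 dual
#4 head=7: ld+add i7+i8 dual
#5 head=9: sub+beq i9+i10 dual
#6 head=11: st i11 no-port MEM/MEM
#7 head=12: st+blt i12+i13 dual

CYCLES = 8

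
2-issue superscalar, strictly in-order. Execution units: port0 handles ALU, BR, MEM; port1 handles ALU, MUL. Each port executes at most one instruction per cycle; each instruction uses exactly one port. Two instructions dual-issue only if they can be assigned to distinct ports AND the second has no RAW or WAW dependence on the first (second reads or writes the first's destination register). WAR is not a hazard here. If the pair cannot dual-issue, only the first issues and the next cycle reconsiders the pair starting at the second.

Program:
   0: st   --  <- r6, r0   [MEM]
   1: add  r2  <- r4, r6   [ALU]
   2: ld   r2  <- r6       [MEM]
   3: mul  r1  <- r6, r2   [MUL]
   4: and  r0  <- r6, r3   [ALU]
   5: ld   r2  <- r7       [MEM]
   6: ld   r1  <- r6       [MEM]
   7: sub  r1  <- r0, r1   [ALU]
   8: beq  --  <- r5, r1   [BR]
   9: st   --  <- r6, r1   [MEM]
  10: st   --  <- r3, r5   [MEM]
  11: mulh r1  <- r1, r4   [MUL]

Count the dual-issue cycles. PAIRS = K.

0. st.MEM;add.ALU @i0,i1  | pair
1. ld.MEM @i2  | RAW r2
2. mul.MUL;and.ALU @i3,i4  | pair
3. ld.MEM @i5  | no-port MEM/MEM
4. ld.MEM @i6  | RAW+WAW r1
5. sub.ALU @i7  | RAW r1
6. beq.BR @i8  | no-port BR/MEM
7. st.MEM @i9  | no-port MEM/MEM
8. st.MEM;mulh.MUL @i10,i11  | pair

PAIRS = 3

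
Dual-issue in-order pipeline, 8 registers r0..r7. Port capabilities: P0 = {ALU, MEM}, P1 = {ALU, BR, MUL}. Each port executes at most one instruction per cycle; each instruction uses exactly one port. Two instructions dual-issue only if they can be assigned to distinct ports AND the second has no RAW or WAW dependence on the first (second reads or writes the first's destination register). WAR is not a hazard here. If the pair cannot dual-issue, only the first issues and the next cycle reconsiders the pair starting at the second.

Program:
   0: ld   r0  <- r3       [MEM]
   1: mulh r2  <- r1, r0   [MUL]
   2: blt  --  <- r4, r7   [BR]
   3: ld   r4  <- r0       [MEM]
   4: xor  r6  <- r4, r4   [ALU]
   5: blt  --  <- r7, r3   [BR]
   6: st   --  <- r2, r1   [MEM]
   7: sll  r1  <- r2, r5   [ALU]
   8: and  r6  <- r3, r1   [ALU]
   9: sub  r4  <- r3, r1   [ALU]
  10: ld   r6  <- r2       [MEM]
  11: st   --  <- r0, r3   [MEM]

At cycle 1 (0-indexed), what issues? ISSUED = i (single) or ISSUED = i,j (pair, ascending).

ISSUED = 1

  cy0 -> i0 (ld) RAW r0
  cy1 -> i1 (mulh) no-port MUL/BR
  cy2 -> i2&i3 (blt;ld) pair
  cy3 -> i4&i5 (xor;blt) pair
  cy4 -> i6&i7 (st;sll) pair
  cy5 -> i8&i9 (and;sub) pair
  cy6 -> i10 (ld) no-port MEM/MEM
  cy7 -> i11 (st) tail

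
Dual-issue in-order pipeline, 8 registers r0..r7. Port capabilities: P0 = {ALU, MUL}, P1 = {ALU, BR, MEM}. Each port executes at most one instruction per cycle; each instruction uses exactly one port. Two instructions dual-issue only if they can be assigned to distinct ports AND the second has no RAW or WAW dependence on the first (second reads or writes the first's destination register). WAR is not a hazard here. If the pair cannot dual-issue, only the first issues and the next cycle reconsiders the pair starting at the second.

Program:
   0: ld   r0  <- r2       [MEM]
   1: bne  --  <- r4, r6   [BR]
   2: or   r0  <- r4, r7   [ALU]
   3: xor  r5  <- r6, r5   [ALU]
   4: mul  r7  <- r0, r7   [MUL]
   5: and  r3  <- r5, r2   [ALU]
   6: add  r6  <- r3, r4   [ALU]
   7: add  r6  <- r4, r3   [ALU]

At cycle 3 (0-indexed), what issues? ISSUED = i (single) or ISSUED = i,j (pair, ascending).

ISSUED = 5

c0: i0 ld  no-port MEM/BR
c1: i1/i2 bne or  pair
c2: i3/i4 xor mul  pair
c3: i5 and  RAW r3
c4: i6 add  WAW r6
c5: i7 add  tail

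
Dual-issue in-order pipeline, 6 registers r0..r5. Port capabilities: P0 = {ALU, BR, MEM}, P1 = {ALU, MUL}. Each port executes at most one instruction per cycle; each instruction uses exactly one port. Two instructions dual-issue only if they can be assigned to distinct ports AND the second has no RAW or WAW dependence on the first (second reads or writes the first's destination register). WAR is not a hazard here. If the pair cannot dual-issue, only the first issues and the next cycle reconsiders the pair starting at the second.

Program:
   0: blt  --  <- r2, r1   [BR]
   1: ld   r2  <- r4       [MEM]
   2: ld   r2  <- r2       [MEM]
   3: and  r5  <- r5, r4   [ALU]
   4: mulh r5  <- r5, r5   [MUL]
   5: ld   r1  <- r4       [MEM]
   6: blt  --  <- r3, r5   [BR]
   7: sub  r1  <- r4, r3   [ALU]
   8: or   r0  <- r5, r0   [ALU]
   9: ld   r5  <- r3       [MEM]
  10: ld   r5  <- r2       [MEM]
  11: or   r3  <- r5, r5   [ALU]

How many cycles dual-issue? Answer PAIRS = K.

  cy0 -> i0 (blt.BR) no-port BR/MEM
  cy1 -> i1 (ld.MEM) no-port MEM/MEM
  cy2 -> i2/i3 (ld.MEM;and.ALU) pair
  cy3 -> i4/i5 (mulh.MUL;ld.MEM) pair
  cy4 -> i6/i7 (blt.BR;sub.ALU) pair
  cy5 -> i8/i9 (or.ALU;ld.MEM) pair
  cy6 -> i10 (ld.MEM) RAW r5
  cy7 -> i11 (or.ALU) tail

PAIRS = 4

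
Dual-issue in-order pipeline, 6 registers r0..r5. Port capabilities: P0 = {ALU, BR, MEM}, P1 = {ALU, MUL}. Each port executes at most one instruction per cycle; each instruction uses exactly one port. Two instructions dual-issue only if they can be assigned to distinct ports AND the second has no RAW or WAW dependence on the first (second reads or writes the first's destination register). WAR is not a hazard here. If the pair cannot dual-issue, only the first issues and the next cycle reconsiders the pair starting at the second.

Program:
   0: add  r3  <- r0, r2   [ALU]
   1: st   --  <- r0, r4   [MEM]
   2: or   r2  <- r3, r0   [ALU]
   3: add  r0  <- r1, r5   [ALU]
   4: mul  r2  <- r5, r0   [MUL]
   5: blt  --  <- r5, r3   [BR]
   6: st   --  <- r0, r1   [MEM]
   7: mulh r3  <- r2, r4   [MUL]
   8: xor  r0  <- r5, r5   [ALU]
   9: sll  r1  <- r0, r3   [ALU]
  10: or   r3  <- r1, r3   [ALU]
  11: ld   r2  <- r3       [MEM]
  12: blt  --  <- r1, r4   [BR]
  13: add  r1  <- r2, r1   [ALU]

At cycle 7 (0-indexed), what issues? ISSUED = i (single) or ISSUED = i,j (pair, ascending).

[0] i0,i1  add;st  -- 2-wide
[1] i2,i3  or;add  -- 2-wide
[2] i4,i5  mul;blt  -- 2-wide
[3] i6,i7  st;mulh  -- 2-wide
[4] i8  xor  -- RAW r0
[5] i9  sll  -- RAW r1
[6] i10  or  -- RAW r3
[7] i11  ld  -- no-port MEM/BR
[8] i12,i13  blt;add  -- 2-wide

ISSUED = 11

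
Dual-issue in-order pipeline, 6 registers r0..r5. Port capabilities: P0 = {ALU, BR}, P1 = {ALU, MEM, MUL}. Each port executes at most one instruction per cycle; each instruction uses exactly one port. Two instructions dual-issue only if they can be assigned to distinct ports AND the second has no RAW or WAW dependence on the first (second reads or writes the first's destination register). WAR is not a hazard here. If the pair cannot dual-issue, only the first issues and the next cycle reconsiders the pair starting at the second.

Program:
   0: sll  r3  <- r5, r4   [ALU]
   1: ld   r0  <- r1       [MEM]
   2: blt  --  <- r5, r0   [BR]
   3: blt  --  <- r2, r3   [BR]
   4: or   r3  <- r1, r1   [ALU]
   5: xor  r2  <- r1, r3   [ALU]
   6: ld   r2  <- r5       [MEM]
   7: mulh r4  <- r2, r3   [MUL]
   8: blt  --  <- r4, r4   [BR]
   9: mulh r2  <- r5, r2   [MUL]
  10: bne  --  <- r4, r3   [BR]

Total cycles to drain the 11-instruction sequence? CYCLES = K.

  cy0 -> i0&i1 (sll;ld) dual
  cy1 -> i2 (blt) no-port BR/BR
  cy2 -> i3&i4 (blt;or) dual
  cy3 -> i5 (xor) WAW r2
  cy4 -> i6 (ld) no-port MEM/MUL
  cy5 -> i7 (mulh) RAW r4
  cy6 -> i8&i9 (blt;mulh) dual
  cy7 -> i10 (bne) tail

CYCLES = 8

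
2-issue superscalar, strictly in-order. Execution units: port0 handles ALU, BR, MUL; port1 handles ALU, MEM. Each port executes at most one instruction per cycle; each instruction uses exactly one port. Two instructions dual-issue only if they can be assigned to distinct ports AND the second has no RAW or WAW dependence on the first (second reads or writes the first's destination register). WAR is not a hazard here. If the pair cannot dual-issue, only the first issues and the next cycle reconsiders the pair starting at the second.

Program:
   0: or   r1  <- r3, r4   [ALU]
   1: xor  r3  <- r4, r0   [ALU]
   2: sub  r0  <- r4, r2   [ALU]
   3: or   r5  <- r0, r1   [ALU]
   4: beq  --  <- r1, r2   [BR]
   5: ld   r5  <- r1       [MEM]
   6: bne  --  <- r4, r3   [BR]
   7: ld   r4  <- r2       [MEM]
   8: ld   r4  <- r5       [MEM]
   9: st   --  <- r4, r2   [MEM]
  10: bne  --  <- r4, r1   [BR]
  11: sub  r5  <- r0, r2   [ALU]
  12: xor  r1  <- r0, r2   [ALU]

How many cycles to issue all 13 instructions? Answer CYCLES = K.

  cy0 -> i0,i1 (or+xor) 2-wide
  cy1 -> i2 (sub) RAW r0
  cy2 -> i3,i4 (or+beq) 2-wide
  cy3 -> i5,i6 (ld+bne) 2-wide
  cy4 -> i7 (ld) no-port MEM/MEM
  cy5 -> i8 (ld) no-port MEM/MEM
  cy6 -> i9,i10 (st+bne) 2-wide
  cy7 -> i11,i12 (sub+xor) 2-wide

CYCLES = 8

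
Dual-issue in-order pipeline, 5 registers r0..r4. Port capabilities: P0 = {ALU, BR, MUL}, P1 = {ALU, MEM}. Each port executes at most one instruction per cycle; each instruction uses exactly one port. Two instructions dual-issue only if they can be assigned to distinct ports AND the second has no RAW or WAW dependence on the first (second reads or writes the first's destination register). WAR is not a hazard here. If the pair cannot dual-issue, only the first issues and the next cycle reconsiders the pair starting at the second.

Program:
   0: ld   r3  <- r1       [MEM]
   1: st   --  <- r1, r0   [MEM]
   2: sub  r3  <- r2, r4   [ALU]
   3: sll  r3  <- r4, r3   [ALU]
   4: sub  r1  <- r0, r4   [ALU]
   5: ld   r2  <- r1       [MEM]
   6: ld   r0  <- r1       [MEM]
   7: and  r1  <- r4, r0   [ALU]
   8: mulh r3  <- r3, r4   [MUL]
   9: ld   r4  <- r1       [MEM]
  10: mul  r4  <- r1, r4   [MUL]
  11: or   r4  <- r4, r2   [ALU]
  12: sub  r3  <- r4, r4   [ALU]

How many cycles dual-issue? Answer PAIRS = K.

c0: i0 ld.MEM  no-port MEM/MEM
c1: i1,i2 st.MEM sub.ALU  pair
c2: i3,i4 sll.ALU sub.ALU  pair
c3: i5 ld.MEM  no-port MEM/MEM
c4: i6 ld.MEM  RAW r0
c5: i7,i8 and.ALU mulh.MUL  pair
c6: i9 ld.MEM  RAW+WAW r4
c7: i10 mul.MUL  RAW+WAW r4
c8: i11 or.ALU  RAW r4
c9: i12 sub.ALU  tail

PAIRS = 3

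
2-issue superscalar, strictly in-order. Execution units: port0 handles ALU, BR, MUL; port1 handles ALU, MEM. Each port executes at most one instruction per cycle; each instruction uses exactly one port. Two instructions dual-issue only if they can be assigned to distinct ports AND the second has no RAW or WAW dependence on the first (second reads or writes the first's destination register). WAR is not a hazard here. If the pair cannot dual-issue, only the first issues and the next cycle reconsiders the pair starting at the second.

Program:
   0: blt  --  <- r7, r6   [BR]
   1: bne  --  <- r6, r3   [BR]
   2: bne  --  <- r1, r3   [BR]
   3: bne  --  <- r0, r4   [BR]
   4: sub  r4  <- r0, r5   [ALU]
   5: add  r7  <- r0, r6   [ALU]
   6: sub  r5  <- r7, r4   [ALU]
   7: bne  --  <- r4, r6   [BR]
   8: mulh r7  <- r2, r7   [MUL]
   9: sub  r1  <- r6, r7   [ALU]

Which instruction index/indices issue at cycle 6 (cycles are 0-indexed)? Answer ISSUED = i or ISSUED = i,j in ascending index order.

ISSUED = 8

  cy0 -> i0 (blt.BR) no-port BR/BR
  cy1 -> i1 (bne.BR) no-port BR/BR
  cy2 -> i2 (bne.BR) no-port BR/BR
  cy3 -> i3/i4 (bne.BR;sub.ALU) pair
  cy4 -> i5 (add.ALU) RAW r7
  cy5 -> i6/i7 (sub.ALU;bne.BR) pair
  cy6 -> i8 (mulh.MUL) RAW r7
  cy7 -> i9 (sub.ALU) tail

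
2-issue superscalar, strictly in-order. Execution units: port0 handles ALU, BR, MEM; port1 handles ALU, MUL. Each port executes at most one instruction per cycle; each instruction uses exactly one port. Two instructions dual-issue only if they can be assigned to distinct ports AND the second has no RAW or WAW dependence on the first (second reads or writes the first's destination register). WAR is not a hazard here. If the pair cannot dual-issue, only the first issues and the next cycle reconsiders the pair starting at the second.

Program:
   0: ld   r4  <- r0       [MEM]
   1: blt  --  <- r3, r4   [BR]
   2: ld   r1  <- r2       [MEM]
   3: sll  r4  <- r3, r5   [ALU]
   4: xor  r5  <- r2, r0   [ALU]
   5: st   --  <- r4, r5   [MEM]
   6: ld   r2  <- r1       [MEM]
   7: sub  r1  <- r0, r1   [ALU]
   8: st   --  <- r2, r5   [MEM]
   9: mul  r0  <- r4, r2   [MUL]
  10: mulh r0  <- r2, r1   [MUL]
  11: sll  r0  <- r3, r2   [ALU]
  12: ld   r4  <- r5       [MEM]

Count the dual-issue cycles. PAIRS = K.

0. ld.MEM @i0  | no-port MEM/BR
1. blt.BR @i1  | no-port BR/MEM
2. ld.MEM/sll.ALU @i2,i3  | 2-wide
3. xor.ALU @i4  | RAW r5
4. st.MEM @i5  | no-port MEM/MEM
5. ld.MEM/sub.ALU @i6,i7  | 2-wide
6. st.MEM/mul.MUL @i8,i9  | 2-wide
7. mulh.MUL @i10  | WAW r0
8. sll.ALU/ld.MEM @i11,i12  | 2-wide

PAIRS = 4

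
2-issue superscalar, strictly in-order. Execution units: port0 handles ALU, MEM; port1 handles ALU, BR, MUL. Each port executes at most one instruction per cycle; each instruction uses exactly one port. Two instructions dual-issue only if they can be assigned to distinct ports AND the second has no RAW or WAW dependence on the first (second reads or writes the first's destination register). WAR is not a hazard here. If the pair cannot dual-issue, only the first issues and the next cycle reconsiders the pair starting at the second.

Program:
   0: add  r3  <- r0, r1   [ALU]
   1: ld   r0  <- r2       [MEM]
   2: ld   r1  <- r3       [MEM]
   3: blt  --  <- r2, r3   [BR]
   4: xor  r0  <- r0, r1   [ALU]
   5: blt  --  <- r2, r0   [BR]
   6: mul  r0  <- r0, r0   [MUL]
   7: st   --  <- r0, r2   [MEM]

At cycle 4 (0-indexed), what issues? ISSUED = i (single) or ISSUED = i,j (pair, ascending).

#0 head=0: add.ALU;ld.MEM i0&i1 pair
#1 head=2: ld.MEM;blt.BR i2&i3 pair
#2 head=4: xor.ALU i4 RAW r0
#3 head=5: blt.BR i5 no-port BR/MUL
#4 head=6: mul.MUL i6 RAW r0
#5 head=7: st.MEM i7 tail

ISSUED = 6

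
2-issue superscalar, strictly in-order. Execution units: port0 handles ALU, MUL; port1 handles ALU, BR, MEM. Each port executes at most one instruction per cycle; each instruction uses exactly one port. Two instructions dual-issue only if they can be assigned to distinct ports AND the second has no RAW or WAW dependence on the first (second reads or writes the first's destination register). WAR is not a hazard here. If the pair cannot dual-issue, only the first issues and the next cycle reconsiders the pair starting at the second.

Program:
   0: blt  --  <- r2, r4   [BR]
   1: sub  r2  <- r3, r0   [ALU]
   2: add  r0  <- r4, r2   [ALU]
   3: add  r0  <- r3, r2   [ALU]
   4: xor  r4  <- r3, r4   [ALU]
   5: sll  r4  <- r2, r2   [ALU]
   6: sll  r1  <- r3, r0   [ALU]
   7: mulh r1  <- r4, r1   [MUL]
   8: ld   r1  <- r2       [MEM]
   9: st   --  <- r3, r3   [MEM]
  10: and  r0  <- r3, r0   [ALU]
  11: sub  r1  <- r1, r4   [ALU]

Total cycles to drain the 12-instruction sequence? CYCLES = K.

CYCLES = 8

0. blt.BR+sub.ALU @i0/i1  | pair
1. add.ALU @i2  | WAW r0
2. add.ALU+xor.ALU @i3/i4  | pair
3. sll.ALU+sll.ALU @i5/i6  | pair
4. mulh.MUL @i7  | WAW r1
5. ld.MEM @i8  | no-port MEM/MEM
6. st.MEM+and.ALU @i9/i10  | pair
7. sub.ALU @i11  | tail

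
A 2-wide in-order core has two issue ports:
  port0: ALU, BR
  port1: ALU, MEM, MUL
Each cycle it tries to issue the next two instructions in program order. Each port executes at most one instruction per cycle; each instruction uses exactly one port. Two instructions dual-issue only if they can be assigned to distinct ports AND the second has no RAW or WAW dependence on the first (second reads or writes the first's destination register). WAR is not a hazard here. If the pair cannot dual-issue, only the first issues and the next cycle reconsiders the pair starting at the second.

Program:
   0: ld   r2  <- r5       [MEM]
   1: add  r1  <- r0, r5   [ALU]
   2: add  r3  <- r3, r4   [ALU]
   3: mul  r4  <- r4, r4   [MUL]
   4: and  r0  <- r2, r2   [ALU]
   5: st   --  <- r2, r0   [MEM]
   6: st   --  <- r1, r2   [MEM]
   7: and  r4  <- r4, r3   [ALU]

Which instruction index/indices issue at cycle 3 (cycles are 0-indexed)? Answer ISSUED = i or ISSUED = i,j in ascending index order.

  cy0 -> i0,i1 (ld.MEM/add.ALU) 2-wide
  cy1 -> i2,i3 (add.ALU/mul.MUL) 2-wide
  cy2 -> i4 (and.ALU) RAW r0
  cy3 -> i5 (st.MEM) no-port MEM/MEM
  cy4 -> i6,i7 (st.MEM/and.ALU) 2-wide

ISSUED = 5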